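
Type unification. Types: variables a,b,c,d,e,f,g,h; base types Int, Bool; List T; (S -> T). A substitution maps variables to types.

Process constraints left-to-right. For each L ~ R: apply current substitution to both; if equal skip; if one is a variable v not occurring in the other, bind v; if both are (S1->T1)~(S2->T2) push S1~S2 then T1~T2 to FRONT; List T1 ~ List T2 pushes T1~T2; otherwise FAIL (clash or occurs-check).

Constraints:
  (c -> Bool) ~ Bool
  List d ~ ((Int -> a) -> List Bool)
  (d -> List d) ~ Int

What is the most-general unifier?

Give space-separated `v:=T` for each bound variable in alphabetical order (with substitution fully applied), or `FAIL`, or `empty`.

step 1: unify (c -> Bool) ~ Bool  [subst: {-} | 2 pending]
  clash: (c -> Bool) vs Bool

Answer: FAIL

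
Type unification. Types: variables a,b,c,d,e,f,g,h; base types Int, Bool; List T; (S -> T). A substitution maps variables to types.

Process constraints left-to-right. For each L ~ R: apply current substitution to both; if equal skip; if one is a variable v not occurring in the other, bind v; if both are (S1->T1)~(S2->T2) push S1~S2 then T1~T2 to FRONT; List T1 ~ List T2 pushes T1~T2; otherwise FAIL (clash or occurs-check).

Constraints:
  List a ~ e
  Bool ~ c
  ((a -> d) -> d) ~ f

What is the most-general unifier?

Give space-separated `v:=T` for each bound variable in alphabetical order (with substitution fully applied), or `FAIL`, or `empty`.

Answer: c:=Bool e:=List a f:=((a -> d) -> d)

Derivation:
step 1: unify List a ~ e  [subst: {-} | 2 pending]
  bind e := List a
step 2: unify Bool ~ c  [subst: {e:=List a} | 1 pending]
  bind c := Bool
step 3: unify ((a -> d) -> d) ~ f  [subst: {e:=List a, c:=Bool} | 0 pending]
  bind f := ((a -> d) -> d)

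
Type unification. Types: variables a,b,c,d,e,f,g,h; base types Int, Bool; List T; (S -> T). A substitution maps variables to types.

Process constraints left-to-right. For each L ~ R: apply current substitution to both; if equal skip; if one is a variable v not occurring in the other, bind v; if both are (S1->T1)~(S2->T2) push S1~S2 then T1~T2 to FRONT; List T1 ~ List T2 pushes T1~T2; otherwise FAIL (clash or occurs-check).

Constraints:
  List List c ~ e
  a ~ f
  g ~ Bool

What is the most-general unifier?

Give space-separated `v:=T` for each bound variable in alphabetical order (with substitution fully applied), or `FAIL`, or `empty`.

step 1: unify List List c ~ e  [subst: {-} | 2 pending]
  bind e := List List c
step 2: unify a ~ f  [subst: {e:=List List c} | 1 pending]
  bind a := f
step 3: unify g ~ Bool  [subst: {e:=List List c, a:=f} | 0 pending]
  bind g := Bool

Answer: a:=f e:=List List c g:=Bool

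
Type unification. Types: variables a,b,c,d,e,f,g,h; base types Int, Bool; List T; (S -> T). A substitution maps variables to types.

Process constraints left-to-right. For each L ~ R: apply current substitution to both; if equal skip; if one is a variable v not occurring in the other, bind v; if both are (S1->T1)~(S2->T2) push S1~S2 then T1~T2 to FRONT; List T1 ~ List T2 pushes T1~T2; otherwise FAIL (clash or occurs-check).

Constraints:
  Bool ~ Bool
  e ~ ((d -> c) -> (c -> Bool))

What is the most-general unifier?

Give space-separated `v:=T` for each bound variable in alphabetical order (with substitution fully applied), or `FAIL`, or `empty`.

Answer: e:=((d -> c) -> (c -> Bool))

Derivation:
step 1: unify Bool ~ Bool  [subst: {-} | 1 pending]
  -> identical, skip
step 2: unify e ~ ((d -> c) -> (c -> Bool))  [subst: {-} | 0 pending]
  bind e := ((d -> c) -> (c -> Bool))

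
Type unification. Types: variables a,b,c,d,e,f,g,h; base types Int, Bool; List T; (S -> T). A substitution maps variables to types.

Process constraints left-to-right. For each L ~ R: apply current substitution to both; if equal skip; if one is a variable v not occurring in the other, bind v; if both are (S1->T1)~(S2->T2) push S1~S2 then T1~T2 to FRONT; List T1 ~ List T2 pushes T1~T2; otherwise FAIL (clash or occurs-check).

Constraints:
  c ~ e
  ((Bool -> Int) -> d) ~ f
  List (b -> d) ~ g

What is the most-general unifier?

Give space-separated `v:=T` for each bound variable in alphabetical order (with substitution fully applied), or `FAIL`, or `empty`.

Answer: c:=e f:=((Bool -> Int) -> d) g:=List (b -> d)

Derivation:
step 1: unify c ~ e  [subst: {-} | 2 pending]
  bind c := e
step 2: unify ((Bool -> Int) -> d) ~ f  [subst: {c:=e} | 1 pending]
  bind f := ((Bool -> Int) -> d)
step 3: unify List (b -> d) ~ g  [subst: {c:=e, f:=((Bool -> Int) -> d)} | 0 pending]
  bind g := List (b -> d)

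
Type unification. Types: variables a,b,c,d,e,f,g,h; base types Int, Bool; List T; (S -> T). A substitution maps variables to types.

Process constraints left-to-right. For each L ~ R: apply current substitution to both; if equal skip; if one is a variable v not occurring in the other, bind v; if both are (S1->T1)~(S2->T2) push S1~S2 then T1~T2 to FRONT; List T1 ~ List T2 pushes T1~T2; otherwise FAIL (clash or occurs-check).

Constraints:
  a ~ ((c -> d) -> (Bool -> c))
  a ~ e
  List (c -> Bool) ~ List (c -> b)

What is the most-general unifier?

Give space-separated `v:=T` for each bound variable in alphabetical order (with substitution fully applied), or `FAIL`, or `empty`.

Answer: a:=((c -> d) -> (Bool -> c)) b:=Bool e:=((c -> d) -> (Bool -> c))

Derivation:
step 1: unify a ~ ((c -> d) -> (Bool -> c))  [subst: {-} | 2 pending]
  bind a := ((c -> d) -> (Bool -> c))
step 2: unify ((c -> d) -> (Bool -> c)) ~ e  [subst: {a:=((c -> d) -> (Bool -> c))} | 1 pending]
  bind e := ((c -> d) -> (Bool -> c))
step 3: unify List (c -> Bool) ~ List (c -> b)  [subst: {a:=((c -> d) -> (Bool -> c)), e:=((c -> d) -> (Bool -> c))} | 0 pending]
  -> decompose List: push (c -> Bool)~(c -> b)
step 4: unify (c -> Bool) ~ (c -> b)  [subst: {a:=((c -> d) -> (Bool -> c)), e:=((c -> d) -> (Bool -> c))} | 0 pending]
  -> decompose arrow: push c~c, Bool~b
step 5: unify c ~ c  [subst: {a:=((c -> d) -> (Bool -> c)), e:=((c -> d) -> (Bool -> c))} | 1 pending]
  -> identical, skip
step 6: unify Bool ~ b  [subst: {a:=((c -> d) -> (Bool -> c)), e:=((c -> d) -> (Bool -> c))} | 0 pending]
  bind b := Bool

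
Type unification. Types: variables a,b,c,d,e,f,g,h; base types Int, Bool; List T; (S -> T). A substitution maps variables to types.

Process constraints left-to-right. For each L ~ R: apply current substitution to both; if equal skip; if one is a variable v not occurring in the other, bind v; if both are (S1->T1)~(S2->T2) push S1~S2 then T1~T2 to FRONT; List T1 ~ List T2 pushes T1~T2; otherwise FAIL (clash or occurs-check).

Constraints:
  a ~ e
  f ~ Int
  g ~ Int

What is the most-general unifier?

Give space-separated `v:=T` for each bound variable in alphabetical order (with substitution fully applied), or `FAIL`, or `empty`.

step 1: unify a ~ e  [subst: {-} | 2 pending]
  bind a := e
step 2: unify f ~ Int  [subst: {a:=e} | 1 pending]
  bind f := Int
step 3: unify g ~ Int  [subst: {a:=e, f:=Int} | 0 pending]
  bind g := Int

Answer: a:=e f:=Int g:=Int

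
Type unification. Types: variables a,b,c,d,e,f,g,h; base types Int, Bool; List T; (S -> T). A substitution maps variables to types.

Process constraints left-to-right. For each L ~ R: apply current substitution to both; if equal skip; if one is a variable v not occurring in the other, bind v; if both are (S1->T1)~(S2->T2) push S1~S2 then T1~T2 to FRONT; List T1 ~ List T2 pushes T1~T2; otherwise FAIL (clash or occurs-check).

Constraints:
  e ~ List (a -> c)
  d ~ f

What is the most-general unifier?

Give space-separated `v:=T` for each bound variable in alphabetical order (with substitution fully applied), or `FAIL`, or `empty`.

Answer: d:=f e:=List (a -> c)

Derivation:
step 1: unify e ~ List (a -> c)  [subst: {-} | 1 pending]
  bind e := List (a -> c)
step 2: unify d ~ f  [subst: {e:=List (a -> c)} | 0 pending]
  bind d := f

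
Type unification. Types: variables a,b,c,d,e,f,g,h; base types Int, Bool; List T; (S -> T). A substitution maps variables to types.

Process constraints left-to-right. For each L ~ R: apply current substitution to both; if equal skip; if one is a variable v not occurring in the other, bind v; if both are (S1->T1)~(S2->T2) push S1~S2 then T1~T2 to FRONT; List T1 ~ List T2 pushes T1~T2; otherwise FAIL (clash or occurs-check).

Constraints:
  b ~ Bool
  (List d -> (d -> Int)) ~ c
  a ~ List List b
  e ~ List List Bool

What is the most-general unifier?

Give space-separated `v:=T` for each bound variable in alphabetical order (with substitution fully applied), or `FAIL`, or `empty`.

step 1: unify b ~ Bool  [subst: {-} | 3 pending]
  bind b := Bool
step 2: unify (List d -> (d -> Int)) ~ c  [subst: {b:=Bool} | 2 pending]
  bind c := (List d -> (d -> Int))
step 3: unify a ~ List List Bool  [subst: {b:=Bool, c:=(List d -> (d -> Int))} | 1 pending]
  bind a := List List Bool
step 4: unify e ~ List List Bool  [subst: {b:=Bool, c:=(List d -> (d -> Int)), a:=List List Bool} | 0 pending]
  bind e := List List Bool

Answer: a:=List List Bool b:=Bool c:=(List d -> (d -> Int)) e:=List List Bool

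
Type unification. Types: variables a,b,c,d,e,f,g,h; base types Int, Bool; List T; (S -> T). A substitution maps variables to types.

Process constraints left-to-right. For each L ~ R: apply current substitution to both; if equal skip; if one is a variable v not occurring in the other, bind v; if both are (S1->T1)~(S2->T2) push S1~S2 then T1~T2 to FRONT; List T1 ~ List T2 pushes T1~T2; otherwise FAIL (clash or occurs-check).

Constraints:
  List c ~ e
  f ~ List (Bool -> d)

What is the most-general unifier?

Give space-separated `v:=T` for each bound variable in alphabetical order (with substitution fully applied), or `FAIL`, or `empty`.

step 1: unify List c ~ e  [subst: {-} | 1 pending]
  bind e := List c
step 2: unify f ~ List (Bool -> d)  [subst: {e:=List c} | 0 pending]
  bind f := List (Bool -> d)

Answer: e:=List c f:=List (Bool -> d)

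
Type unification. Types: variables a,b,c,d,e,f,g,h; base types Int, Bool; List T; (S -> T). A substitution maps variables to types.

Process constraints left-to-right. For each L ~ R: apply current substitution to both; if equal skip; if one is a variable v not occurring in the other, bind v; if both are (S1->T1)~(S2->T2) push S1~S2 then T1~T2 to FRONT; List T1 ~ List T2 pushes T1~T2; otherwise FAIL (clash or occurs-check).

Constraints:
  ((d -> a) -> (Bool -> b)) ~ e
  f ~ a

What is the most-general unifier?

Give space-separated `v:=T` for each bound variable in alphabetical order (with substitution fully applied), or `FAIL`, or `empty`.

Answer: e:=((d -> a) -> (Bool -> b)) f:=a

Derivation:
step 1: unify ((d -> a) -> (Bool -> b)) ~ e  [subst: {-} | 1 pending]
  bind e := ((d -> a) -> (Bool -> b))
step 2: unify f ~ a  [subst: {e:=((d -> a) -> (Bool -> b))} | 0 pending]
  bind f := a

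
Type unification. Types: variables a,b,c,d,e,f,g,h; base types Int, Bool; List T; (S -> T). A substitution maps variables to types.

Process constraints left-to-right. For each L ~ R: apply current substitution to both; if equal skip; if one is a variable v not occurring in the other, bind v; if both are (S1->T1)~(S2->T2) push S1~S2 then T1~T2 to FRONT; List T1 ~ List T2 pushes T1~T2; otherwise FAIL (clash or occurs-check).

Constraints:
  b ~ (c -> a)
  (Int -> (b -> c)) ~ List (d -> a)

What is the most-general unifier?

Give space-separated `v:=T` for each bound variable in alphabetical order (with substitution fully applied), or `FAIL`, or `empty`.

Answer: FAIL

Derivation:
step 1: unify b ~ (c -> a)  [subst: {-} | 1 pending]
  bind b := (c -> a)
step 2: unify (Int -> ((c -> a) -> c)) ~ List (d -> a)  [subst: {b:=(c -> a)} | 0 pending]
  clash: (Int -> ((c -> a) -> c)) vs List (d -> a)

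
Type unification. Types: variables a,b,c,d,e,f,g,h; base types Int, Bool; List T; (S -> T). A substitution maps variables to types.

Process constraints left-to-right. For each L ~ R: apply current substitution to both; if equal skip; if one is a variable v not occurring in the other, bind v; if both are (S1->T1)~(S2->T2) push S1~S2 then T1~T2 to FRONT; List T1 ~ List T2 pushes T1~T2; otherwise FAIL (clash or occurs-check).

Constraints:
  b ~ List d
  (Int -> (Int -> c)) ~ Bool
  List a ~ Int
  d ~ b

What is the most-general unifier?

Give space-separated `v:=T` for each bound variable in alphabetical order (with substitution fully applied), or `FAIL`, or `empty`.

Answer: FAIL

Derivation:
step 1: unify b ~ List d  [subst: {-} | 3 pending]
  bind b := List d
step 2: unify (Int -> (Int -> c)) ~ Bool  [subst: {b:=List d} | 2 pending]
  clash: (Int -> (Int -> c)) vs Bool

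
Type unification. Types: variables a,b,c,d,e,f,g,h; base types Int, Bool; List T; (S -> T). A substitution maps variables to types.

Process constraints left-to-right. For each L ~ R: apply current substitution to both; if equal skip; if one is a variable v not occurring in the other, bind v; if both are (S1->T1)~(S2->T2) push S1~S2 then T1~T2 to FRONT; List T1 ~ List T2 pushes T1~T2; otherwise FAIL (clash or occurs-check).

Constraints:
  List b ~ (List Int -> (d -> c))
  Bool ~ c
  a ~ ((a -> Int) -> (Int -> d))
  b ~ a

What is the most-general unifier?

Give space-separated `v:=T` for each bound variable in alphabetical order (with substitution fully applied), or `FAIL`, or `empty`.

step 1: unify List b ~ (List Int -> (d -> c))  [subst: {-} | 3 pending]
  clash: List b vs (List Int -> (d -> c))

Answer: FAIL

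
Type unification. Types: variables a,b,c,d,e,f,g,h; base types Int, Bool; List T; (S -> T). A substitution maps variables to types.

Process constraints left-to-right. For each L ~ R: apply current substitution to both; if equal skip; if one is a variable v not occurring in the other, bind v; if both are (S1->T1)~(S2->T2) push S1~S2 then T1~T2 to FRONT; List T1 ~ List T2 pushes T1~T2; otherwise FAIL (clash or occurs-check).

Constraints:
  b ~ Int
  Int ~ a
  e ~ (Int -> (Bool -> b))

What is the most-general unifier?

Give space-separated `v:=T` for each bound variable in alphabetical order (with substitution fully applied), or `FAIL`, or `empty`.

step 1: unify b ~ Int  [subst: {-} | 2 pending]
  bind b := Int
step 2: unify Int ~ a  [subst: {b:=Int} | 1 pending]
  bind a := Int
step 3: unify e ~ (Int -> (Bool -> Int))  [subst: {b:=Int, a:=Int} | 0 pending]
  bind e := (Int -> (Bool -> Int))

Answer: a:=Int b:=Int e:=(Int -> (Bool -> Int))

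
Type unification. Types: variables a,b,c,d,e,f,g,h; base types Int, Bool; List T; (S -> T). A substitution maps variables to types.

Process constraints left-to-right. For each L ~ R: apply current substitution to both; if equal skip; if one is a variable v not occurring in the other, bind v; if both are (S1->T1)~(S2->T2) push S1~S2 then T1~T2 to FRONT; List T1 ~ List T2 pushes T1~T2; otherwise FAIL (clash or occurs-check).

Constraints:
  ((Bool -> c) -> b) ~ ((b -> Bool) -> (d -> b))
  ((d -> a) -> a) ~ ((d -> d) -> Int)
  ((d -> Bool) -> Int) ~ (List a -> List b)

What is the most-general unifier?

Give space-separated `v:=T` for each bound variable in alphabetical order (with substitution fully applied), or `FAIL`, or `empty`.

Answer: FAIL

Derivation:
step 1: unify ((Bool -> c) -> b) ~ ((b -> Bool) -> (d -> b))  [subst: {-} | 2 pending]
  -> decompose arrow: push (Bool -> c)~(b -> Bool), b~(d -> b)
step 2: unify (Bool -> c) ~ (b -> Bool)  [subst: {-} | 3 pending]
  -> decompose arrow: push Bool~b, c~Bool
step 3: unify Bool ~ b  [subst: {-} | 4 pending]
  bind b := Bool
step 4: unify c ~ Bool  [subst: {b:=Bool} | 3 pending]
  bind c := Bool
step 5: unify Bool ~ (d -> Bool)  [subst: {b:=Bool, c:=Bool} | 2 pending]
  clash: Bool vs (d -> Bool)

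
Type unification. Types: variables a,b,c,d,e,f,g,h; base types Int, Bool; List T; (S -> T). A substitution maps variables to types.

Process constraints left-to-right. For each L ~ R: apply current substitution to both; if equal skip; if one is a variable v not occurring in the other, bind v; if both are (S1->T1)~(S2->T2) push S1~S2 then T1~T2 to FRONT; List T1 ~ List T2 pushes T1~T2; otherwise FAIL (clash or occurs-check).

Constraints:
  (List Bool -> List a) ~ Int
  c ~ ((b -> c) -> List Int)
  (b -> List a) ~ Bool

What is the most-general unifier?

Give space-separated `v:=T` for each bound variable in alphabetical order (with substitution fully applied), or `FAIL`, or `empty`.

Answer: FAIL

Derivation:
step 1: unify (List Bool -> List a) ~ Int  [subst: {-} | 2 pending]
  clash: (List Bool -> List a) vs Int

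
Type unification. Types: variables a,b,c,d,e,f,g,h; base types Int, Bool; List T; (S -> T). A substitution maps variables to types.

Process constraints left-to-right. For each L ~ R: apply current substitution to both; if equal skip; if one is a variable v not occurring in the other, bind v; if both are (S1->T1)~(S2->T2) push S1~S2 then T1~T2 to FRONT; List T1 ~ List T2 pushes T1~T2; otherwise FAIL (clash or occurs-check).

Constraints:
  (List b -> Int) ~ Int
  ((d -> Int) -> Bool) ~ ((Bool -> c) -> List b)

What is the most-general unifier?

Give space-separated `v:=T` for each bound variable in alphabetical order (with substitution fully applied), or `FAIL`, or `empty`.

Answer: FAIL

Derivation:
step 1: unify (List b -> Int) ~ Int  [subst: {-} | 1 pending]
  clash: (List b -> Int) vs Int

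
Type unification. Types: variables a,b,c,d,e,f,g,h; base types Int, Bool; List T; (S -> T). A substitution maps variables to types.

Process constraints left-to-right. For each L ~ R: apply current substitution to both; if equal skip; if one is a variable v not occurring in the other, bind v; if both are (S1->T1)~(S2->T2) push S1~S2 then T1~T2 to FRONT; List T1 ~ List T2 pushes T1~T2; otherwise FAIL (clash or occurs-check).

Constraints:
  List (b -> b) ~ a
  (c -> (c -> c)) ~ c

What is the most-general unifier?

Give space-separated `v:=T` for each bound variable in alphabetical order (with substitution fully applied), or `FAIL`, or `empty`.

Answer: FAIL

Derivation:
step 1: unify List (b -> b) ~ a  [subst: {-} | 1 pending]
  bind a := List (b -> b)
step 2: unify (c -> (c -> c)) ~ c  [subst: {a:=List (b -> b)} | 0 pending]
  occurs-check fail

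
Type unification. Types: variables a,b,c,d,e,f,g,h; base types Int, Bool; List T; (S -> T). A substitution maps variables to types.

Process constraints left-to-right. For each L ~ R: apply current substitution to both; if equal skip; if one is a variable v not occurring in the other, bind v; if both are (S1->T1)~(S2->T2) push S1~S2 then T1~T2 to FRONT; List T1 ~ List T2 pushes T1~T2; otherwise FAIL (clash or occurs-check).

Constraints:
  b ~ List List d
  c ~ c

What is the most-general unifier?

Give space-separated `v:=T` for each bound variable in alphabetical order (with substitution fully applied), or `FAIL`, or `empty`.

step 1: unify b ~ List List d  [subst: {-} | 1 pending]
  bind b := List List d
step 2: unify c ~ c  [subst: {b:=List List d} | 0 pending]
  -> identical, skip

Answer: b:=List List d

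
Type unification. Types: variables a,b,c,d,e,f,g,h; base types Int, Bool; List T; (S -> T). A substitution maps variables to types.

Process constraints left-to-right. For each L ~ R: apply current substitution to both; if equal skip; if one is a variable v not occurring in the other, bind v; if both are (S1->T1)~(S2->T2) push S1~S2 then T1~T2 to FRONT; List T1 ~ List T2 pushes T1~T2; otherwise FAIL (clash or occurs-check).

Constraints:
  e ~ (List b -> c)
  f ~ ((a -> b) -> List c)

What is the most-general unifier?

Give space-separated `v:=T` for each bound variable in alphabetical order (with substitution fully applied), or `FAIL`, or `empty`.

step 1: unify e ~ (List b -> c)  [subst: {-} | 1 pending]
  bind e := (List b -> c)
step 2: unify f ~ ((a -> b) -> List c)  [subst: {e:=(List b -> c)} | 0 pending]
  bind f := ((a -> b) -> List c)

Answer: e:=(List b -> c) f:=((a -> b) -> List c)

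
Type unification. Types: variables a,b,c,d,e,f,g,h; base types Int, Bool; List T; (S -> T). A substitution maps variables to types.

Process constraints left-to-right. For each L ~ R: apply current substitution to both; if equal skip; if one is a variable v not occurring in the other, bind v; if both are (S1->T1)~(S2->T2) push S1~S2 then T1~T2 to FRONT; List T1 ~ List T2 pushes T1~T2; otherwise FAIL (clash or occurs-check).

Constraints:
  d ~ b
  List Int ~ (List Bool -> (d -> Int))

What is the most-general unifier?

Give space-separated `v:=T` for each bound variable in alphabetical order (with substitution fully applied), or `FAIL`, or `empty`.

step 1: unify d ~ b  [subst: {-} | 1 pending]
  bind d := b
step 2: unify List Int ~ (List Bool -> (b -> Int))  [subst: {d:=b} | 0 pending]
  clash: List Int vs (List Bool -> (b -> Int))

Answer: FAIL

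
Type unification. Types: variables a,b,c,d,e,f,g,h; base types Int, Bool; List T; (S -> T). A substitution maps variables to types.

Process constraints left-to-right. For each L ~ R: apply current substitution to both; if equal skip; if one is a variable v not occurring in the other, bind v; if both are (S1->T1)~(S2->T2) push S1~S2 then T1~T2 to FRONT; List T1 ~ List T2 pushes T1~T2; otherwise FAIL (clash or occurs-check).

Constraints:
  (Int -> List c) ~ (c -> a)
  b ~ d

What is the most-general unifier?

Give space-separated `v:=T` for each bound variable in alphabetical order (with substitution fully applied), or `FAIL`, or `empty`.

Answer: a:=List Int b:=d c:=Int

Derivation:
step 1: unify (Int -> List c) ~ (c -> a)  [subst: {-} | 1 pending]
  -> decompose arrow: push Int~c, List c~a
step 2: unify Int ~ c  [subst: {-} | 2 pending]
  bind c := Int
step 3: unify List Int ~ a  [subst: {c:=Int} | 1 pending]
  bind a := List Int
step 4: unify b ~ d  [subst: {c:=Int, a:=List Int} | 0 pending]
  bind b := d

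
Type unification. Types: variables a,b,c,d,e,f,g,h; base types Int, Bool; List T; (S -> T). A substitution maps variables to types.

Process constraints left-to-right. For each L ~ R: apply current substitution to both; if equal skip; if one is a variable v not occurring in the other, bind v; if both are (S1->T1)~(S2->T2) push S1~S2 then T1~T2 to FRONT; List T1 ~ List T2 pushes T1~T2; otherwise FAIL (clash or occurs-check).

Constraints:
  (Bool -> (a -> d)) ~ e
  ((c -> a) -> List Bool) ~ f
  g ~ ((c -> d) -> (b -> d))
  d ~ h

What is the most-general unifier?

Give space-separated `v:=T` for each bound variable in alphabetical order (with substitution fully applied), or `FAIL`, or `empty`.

Answer: d:=h e:=(Bool -> (a -> h)) f:=((c -> a) -> List Bool) g:=((c -> h) -> (b -> h))

Derivation:
step 1: unify (Bool -> (a -> d)) ~ e  [subst: {-} | 3 pending]
  bind e := (Bool -> (a -> d))
step 2: unify ((c -> a) -> List Bool) ~ f  [subst: {e:=(Bool -> (a -> d))} | 2 pending]
  bind f := ((c -> a) -> List Bool)
step 3: unify g ~ ((c -> d) -> (b -> d))  [subst: {e:=(Bool -> (a -> d)), f:=((c -> a) -> List Bool)} | 1 pending]
  bind g := ((c -> d) -> (b -> d))
step 4: unify d ~ h  [subst: {e:=(Bool -> (a -> d)), f:=((c -> a) -> List Bool), g:=((c -> d) -> (b -> d))} | 0 pending]
  bind d := h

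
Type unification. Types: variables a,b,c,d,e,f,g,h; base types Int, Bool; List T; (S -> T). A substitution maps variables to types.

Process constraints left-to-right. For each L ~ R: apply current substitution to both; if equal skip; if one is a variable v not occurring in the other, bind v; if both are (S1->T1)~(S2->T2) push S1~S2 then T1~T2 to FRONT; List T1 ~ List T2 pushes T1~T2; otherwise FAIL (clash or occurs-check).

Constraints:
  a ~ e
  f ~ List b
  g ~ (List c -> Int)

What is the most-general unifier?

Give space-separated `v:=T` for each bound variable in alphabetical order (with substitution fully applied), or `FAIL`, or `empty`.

step 1: unify a ~ e  [subst: {-} | 2 pending]
  bind a := e
step 2: unify f ~ List b  [subst: {a:=e} | 1 pending]
  bind f := List b
step 3: unify g ~ (List c -> Int)  [subst: {a:=e, f:=List b} | 0 pending]
  bind g := (List c -> Int)

Answer: a:=e f:=List b g:=(List c -> Int)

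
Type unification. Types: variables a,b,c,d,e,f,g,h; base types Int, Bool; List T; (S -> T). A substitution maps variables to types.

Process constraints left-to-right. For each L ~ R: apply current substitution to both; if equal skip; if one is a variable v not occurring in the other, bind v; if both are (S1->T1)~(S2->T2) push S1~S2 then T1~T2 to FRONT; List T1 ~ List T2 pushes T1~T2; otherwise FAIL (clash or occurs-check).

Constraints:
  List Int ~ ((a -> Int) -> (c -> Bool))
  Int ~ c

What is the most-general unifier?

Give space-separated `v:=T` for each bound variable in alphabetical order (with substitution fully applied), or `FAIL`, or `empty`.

Answer: FAIL

Derivation:
step 1: unify List Int ~ ((a -> Int) -> (c -> Bool))  [subst: {-} | 1 pending]
  clash: List Int vs ((a -> Int) -> (c -> Bool))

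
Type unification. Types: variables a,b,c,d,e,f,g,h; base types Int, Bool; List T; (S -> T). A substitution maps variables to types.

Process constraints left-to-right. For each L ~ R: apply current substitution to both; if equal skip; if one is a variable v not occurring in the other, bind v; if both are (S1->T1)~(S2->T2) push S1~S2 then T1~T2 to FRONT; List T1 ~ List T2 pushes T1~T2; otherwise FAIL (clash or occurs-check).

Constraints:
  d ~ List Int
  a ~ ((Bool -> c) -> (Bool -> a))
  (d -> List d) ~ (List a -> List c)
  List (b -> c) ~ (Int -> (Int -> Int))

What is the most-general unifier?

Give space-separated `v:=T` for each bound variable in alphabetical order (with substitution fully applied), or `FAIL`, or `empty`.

Answer: FAIL

Derivation:
step 1: unify d ~ List Int  [subst: {-} | 3 pending]
  bind d := List Int
step 2: unify a ~ ((Bool -> c) -> (Bool -> a))  [subst: {d:=List Int} | 2 pending]
  occurs-check fail: a in ((Bool -> c) -> (Bool -> a))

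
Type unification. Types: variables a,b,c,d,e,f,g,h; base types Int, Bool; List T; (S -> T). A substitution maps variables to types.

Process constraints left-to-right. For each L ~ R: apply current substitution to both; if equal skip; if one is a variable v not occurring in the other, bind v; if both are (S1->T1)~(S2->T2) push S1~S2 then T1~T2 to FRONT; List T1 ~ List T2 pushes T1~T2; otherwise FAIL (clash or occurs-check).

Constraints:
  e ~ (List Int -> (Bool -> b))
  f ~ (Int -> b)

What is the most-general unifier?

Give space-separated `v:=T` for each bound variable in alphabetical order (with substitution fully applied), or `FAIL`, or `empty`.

step 1: unify e ~ (List Int -> (Bool -> b))  [subst: {-} | 1 pending]
  bind e := (List Int -> (Bool -> b))
step 2: unify f ~ (Int -> b)  [subst: {e:=(List Int -> (Bool -> b))} | 0 pending]
  bind f := (Int -> b)

Answer: e:=(List Int -> (Bool -> b)) f:=(Int -> b)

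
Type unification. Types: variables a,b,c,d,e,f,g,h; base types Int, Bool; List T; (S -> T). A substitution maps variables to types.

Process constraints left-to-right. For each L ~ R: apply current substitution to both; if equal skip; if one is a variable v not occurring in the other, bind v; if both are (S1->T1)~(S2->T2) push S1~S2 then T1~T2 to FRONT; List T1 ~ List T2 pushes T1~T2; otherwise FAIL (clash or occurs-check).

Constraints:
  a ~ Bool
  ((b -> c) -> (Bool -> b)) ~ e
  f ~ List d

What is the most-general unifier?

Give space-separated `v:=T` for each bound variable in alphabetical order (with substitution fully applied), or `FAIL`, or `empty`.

step 1: unify a ~ Bool  [subst: {-} | 2 pending]
  bind a := Bool
step 2: unify ((b -> c) -> (Bool -> b)) ~ e  [subst: {a:=Bool} | 1 pending]
  bind e := ((b -> c) -> (Bool -> b))
step 3: unify f ~ List d  [subst: {a:=Bool, e:=((b -> c) -> (Bool -> b))} | 0 pending]
  bind f := List d

Answer: a:=Bool e:=((b -> c) -> (Bool -> b)) f:=List d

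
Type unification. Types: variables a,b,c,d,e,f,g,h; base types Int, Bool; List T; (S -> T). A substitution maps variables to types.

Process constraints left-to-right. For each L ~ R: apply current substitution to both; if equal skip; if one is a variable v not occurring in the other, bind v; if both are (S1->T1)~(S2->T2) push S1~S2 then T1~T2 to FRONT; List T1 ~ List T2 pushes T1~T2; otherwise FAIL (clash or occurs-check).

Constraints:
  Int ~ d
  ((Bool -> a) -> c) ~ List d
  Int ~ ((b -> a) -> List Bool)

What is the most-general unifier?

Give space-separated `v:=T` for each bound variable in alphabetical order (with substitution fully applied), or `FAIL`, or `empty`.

step 1: unify Int ~ d  [subst: {-} | 2 pending]
  bind d := Int
step 2: unify ((Bool -> a) -> c) ~ List Int  [subst: {d:=Int} | 1 pending]
  clash: ((Bool -> a) -> c) vs List Int

Answer: FAIL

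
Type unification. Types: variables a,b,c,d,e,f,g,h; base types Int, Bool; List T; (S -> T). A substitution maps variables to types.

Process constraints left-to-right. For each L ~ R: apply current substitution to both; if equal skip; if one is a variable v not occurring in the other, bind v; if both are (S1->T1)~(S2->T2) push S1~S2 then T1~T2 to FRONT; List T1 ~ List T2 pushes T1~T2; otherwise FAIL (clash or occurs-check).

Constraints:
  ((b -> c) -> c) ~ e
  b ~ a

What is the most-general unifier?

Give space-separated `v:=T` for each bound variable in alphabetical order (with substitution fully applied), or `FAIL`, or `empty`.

Answer: b:=a e:=((a -> c) -> c)

Derivation:
step 1: unify ((b -> c) -> c) ~ e  [subst: {-} | 1 pending]
  bind e := ((b -> c) -> c)
step 2: unify b ~ a  [subst: {e:=((b -> c) -> c)} | 0 pending]
  bind b := a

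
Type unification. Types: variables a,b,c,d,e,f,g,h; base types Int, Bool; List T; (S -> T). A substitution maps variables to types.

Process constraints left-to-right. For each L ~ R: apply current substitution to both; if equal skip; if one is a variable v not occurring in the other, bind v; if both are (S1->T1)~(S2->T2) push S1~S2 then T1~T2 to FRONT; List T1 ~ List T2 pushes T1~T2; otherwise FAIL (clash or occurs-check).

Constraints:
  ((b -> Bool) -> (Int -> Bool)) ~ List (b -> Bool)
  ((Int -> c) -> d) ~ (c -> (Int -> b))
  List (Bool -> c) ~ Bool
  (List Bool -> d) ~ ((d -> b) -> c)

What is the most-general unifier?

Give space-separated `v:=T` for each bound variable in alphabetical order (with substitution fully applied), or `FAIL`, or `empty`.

step 1: unify ((b -> Bool) -> (Int -> Bool)) ~ List (b -> Bool)  [subst: {-} | 3 pending]
  clash: ((b -> Bool) -> (Int -> Bool)) vs List (b -> Bool)

Answer: FAIL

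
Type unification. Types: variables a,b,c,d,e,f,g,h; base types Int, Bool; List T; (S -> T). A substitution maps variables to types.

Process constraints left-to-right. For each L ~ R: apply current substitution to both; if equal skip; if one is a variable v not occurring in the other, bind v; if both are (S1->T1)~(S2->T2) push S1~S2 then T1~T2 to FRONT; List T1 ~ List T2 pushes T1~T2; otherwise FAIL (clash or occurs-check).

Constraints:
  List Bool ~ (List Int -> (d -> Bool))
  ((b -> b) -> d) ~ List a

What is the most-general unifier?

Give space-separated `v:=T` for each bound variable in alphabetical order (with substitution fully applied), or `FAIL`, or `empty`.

Answer: FAIL

Derivation:
step 1: unify List Bool ~ (List Int -> (d -> Bool))  [subst: {-} | 1 pending]
  clash: List Bool vs (List Int -> (d -> Bool))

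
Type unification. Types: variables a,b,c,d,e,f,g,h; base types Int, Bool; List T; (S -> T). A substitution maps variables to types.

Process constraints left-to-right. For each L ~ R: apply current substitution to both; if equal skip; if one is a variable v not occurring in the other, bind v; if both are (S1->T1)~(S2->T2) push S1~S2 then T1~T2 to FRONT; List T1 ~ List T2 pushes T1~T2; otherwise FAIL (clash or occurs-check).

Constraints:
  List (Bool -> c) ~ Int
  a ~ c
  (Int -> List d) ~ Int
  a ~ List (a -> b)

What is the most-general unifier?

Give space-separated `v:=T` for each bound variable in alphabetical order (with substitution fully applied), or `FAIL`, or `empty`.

Answer: FAIL

Derivation:
step 1: unify List (Bool -> c) ~ Int  [subst: {-} | 3 pending]
  clash: List (Bool -> c) vs Int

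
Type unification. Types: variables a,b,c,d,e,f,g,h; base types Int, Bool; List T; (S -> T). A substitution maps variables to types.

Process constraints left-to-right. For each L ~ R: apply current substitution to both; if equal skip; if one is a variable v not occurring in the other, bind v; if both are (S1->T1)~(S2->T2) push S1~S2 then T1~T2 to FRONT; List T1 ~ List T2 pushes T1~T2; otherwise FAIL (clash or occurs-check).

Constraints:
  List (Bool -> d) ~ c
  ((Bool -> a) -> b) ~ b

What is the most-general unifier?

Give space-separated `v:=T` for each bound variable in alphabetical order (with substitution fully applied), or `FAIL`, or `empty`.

Answer: FAIL

Derivation:
step 1: unify List (Bool -> d) ~ c  [subst: {-} | 1 pending]
  bind c := List (Bool -> d)
step 2: unify ((Bool -> a) -> b) ~ b  [subst: {c:=List (Bool -> d)} | 0 pending]
  occurs-check fail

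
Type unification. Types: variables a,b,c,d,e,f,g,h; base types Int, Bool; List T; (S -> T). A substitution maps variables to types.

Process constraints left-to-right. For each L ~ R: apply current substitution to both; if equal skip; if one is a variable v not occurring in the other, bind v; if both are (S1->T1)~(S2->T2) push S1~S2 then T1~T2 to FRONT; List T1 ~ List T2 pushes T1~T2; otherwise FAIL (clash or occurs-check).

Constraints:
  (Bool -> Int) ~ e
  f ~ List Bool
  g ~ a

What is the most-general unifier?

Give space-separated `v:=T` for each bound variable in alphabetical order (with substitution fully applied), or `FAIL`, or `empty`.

Answer: e:=(Bool -> Int) f:=List Bool g:=a

Derivation:
step 1: unify (Bool -> Int) ~ e  [subst: {-} | 2 pending]
  bind e := (Bool -> Int)
step 2: unify f ~ List Bool  [subst: {e:=(Bool -> Int)} | 1 pending]
  bind f := List Bool
step 3: unify g ~ a  [subst: {e:=(Bool -> Int), f:=List Bool} | 0 pending]
  bind g := a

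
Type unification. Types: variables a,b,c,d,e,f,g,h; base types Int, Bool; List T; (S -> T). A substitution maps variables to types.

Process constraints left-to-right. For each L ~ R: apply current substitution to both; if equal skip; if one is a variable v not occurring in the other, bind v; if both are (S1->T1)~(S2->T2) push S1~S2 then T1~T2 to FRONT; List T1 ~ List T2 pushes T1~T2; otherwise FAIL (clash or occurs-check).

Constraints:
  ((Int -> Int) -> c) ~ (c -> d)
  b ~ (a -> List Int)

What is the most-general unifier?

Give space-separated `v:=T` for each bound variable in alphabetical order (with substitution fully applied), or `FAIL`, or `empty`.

Answer: b:=(a -> List Int) c:=(Int -> Int) d:=(Int -> Int)

Derivation:
step 1: unify ((Int -> Int) -> c) ~ (c -> d)  [subst: {-} | 1 pending]
  -> decompose arrow: push (Int -> Int)~c, c~d
step 2: unify (Int -> Int) ~ c  [subst: {-} | 2 pending]
  bind c := (Int -> Int)
step 3: unify (Int -> Int) ~ d  [subst: {c:=(Int -> Int)} | 1 pending]
  bind d := (Int -> Int)
step 4: unify b ~ (a -> List Int)  [subst: {c:=(Int -> Int), d:=(Int -> Int)} | 0 pending]
  bind b := (a -> List Int)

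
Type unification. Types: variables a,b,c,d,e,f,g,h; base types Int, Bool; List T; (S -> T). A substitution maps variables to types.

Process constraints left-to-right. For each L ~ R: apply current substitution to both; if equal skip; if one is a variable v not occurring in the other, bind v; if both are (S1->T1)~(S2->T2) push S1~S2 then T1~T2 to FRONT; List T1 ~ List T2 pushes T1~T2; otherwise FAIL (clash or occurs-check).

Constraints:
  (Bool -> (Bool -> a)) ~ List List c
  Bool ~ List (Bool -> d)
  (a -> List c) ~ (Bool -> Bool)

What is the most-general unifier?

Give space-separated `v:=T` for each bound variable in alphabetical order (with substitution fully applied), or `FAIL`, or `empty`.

Answer: FAIL

Derivation:
step 1: unify (Bool -> (Bool -> a)) ~ List List c  [subst: {-} | 2 pending]
  clash: (Bool -> (Bool -> a)) vs List List c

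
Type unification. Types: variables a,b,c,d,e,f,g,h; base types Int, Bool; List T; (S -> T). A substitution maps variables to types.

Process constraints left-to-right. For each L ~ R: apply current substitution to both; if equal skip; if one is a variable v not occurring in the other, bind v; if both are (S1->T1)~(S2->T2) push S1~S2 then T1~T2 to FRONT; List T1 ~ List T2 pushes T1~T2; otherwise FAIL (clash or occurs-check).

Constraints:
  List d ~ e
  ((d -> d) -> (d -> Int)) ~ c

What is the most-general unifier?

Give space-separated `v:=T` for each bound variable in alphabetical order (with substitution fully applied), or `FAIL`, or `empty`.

Answer: c:=((d -> d) -> (d -> Int)) e:=List d

Derivation:
step 1: unify List d ~ e  [subst: {-} | 1 pending]
  bind e := List d
step 2: unify ((d -> d) -> (d -> Int)) ~ c  [subst: {e:=List d} | 0 pending]
  bind c := ((d -> d) -> (d -> Int))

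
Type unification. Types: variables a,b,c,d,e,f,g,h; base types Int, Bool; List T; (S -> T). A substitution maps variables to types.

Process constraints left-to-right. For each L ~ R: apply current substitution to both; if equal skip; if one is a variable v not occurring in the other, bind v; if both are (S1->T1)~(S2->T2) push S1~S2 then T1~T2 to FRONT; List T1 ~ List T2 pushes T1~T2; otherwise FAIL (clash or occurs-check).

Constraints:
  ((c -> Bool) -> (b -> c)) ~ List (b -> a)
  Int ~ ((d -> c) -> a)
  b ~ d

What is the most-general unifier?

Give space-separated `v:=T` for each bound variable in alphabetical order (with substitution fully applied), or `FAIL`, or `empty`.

step 1: unify ((c -> Bool) -> (b -> c)) ~ List (b -> a)  [subst: {-} | 2 pending]
  clash: ((c -> Bool) -> (b -> c)) vs List (b -> a)

Answer: FAIL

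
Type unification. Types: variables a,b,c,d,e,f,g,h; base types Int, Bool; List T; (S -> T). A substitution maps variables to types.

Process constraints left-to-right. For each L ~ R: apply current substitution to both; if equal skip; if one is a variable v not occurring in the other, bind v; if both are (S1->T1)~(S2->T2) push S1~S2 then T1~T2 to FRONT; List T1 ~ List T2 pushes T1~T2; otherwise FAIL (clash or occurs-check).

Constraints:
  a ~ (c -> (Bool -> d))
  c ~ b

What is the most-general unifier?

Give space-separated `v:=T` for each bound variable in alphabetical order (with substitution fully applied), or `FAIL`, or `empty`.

step 1: unify a ~ (c -> (Bool -> d))  [subst: {-} | 1 pending]
  bind a := (c -> (Bool -> d))
step 2: unify c ~ b  [subst: {a:=(c -> (Bool -> d))} | 0 pending]
  bind c := b

Answer: a:=(b -> (Bool -> d)) c:=b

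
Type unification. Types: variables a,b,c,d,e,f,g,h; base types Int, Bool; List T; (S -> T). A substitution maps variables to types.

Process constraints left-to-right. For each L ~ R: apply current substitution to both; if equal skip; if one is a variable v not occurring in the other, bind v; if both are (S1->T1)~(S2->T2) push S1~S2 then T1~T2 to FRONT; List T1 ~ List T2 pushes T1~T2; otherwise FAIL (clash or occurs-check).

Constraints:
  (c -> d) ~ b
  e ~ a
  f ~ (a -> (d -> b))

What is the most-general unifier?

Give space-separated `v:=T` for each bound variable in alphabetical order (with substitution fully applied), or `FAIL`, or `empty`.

Answer: b:=(c -> d) e:=a f:=(a -> (d -> (c -> d)))

Derivation:
step 1: unify (c -> d) ~ b  [subst: {-} | 2 pending]
  bind b := (c -> d)
step 2: unify e ~ a  [subst: {b:=(c -> d)} | 1 pending]
  bind e := a
step 3: unify f ~ (a -> (d -> (c -> d)))  [subst: {b:=(c -> d), e:=a} | 0 pending]
  bind f := (a -> (d -> (c -> d)))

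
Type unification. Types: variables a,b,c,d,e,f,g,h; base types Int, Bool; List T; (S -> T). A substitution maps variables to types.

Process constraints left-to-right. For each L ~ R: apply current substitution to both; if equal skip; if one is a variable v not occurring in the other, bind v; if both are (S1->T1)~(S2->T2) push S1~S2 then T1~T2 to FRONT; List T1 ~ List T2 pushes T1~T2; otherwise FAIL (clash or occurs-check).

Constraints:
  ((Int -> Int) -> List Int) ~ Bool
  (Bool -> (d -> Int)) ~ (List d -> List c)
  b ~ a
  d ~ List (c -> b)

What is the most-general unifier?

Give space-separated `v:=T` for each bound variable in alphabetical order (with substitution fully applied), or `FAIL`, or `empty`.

Answer: FAIL

Derivation:
step 1: unify ((Int -> Int) -> List Int) ~ Bool  [subst: {-} | 3 pending]
  clash: ((Int -> Int) -> List Int) vs Bool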